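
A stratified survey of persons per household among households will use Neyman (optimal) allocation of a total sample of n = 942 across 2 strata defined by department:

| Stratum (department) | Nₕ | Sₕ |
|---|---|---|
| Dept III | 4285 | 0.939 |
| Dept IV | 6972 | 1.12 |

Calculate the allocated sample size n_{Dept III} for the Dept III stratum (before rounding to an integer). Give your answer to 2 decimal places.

320.33

Neyman allocation: nₕ = n·NₕSₕ / Σⱼ NⱼSⱼ.
Σ NⱼSⱼ = 4285·0.939 + 6972·1.12 = 11832.255.
n_{Dept III} = 942·4285·0.939 / 11832.255 = 320.33.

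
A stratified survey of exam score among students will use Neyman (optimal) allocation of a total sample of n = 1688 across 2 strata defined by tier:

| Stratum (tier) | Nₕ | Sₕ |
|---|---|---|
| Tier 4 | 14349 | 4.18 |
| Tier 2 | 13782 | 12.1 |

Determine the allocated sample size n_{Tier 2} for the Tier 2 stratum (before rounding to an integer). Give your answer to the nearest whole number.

Neyman allocation: nₕ = n·NₕSₕ / Σⱼ NⱼSⱼ.
Σ NⱼSⱼ = 14349·4.18 + 13782·12.1 = 226741.02.
n_{Tier 2} = 1688·13782·12.1 / 226741.02 = 1241.

1241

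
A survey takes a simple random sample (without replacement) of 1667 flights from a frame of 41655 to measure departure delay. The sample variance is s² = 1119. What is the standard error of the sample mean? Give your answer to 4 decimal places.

Under SRS without replacement, Var(ȳ) = (1 − f)·s²/n with f = n/N = 1667/41655 = 0.04001921.
Var(ȳ) = (1 − 0.04001921)·1119/1667 = 0.95998079·0.67126575 = 0.64440223.
SE(ȳ) = √(0.64440223) = 0.8027.

0.8027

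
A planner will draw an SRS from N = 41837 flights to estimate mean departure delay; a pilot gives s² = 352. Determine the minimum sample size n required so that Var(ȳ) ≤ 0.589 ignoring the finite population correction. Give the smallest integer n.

598

Without fpc, n₀ = s²/D = 352/0.589 = 597.6231.
Rounding up, n = 598.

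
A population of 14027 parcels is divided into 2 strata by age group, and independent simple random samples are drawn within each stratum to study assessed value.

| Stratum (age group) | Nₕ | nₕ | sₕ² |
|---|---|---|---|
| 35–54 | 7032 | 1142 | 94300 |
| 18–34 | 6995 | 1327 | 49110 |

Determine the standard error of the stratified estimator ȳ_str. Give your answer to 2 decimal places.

Var(ȳ_str) = Σₕ Wₕ²(1 − fₕ)sₕ²/nₕ with Wₕ = Nₕ/N, N = 14027.
35–54: Wₕ = 0.50131889; term = 0.50131889²·(1 − 0.16240046)·94300/1142 = 17.382416.
18–34: Wₕ = 0.49868111; term = 0.49868111²·(1 − 0.18970693)·49110/1327 = 7.4573921.
Sum = 24.839808.
SE = √(24.839808) = 4.98.

4.98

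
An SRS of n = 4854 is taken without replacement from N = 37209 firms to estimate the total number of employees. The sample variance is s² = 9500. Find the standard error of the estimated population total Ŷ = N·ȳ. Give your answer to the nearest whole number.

48541

Var(Ŷ) = N²·Var(ȳ) = N²·(1 − n/N)·s²/n.
f = 4854/37209 = 0.13045231; Var(ȳ) = 0.86954769·9500/4854 = 1.7018342.
Var(Ŷ) = 37209² · 1.7018342 = 2.3562059 × 10^9.
SE(Ŷ) = √(2.3562059 × 10^9) = 48541.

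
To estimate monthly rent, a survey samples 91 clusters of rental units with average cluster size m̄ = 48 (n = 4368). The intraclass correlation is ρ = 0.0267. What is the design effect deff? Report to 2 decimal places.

deff = 1 + (48 − 1)·0.0267 = 1 + 1.2549 = 2.2549.

2.25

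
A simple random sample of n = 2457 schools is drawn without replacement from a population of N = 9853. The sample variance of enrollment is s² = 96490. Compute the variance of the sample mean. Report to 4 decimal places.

Under SRS without replacement, Var(ȳ) = (1 − f)·s²/n with f = n/N = 2457/9853 = 0.24936568.
Var(ȳ) = (1 − 0.24936568)·96490/2457 = 0.75063432·39.271469 = 29.478513.

29.4785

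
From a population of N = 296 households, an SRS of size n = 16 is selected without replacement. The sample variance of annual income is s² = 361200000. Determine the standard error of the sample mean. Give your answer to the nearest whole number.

4621

Under SRS without replacement, Var(ȳ) = (1 − f)·s²/n with f = n/N = 16/296 = 0.05405405.
Var(ȳ) = (1 − 0.05405405)·361200000/16 = 0.94594595·2.2575 × 10^7 = 2.135473 × 10^7.
SE(ȳ) = √(2.135473 × 10^7) = 4621.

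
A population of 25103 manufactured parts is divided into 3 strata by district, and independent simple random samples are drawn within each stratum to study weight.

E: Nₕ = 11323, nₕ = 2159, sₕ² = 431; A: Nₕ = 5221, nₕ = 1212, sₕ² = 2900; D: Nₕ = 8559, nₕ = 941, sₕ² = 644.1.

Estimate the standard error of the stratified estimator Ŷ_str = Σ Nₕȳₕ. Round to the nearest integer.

10744

Var(Ŷ_str) = Σₕ Nₕ²(1 − fₕ)sₕ²/nₕ.
E: 11323²·(1 − 2159/11323)·431/2159 = 2.0714345 × 10^7.
A: 5221²·(1 − 1212/5221)·2900/1212 = 5.0082399 × 10^7.
D: 8559²·(1 − 941/8559)·644.1/941 = 4.4630081 × 10^7.
Sum = 1.1542683 × 10^8.
SE = √(1.1542683 × 10^8) = 10744.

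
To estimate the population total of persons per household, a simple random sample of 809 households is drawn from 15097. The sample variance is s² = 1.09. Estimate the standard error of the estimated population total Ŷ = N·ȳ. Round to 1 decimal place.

Var(Ŷ) = N²·Var(ȳ) = N²·(1 − n/N)·s²/n.
f = 809/15097 = 0.05358681; Var(ȳ) = 0.94641319·1.09/809 = 0.0012751426.
Var(Ŷ) = 15097² · 0.0012751426 = 290629.75.
SE(Ŷ) = √(290629.75) = 539.1.

539.1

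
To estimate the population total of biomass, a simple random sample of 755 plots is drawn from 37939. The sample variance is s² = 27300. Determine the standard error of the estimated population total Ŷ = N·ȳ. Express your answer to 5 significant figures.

225850

Var(Ŷ) = N²·Var(ȳ) = N²·(1 − n/N)·s²/n.
f = 755/37939 = 0.01990037; Var(ȳ) = 0.98009963·27300/755 = 35.439364.
Var(Ŷ) = 37939² · 35.439364 = 5.1010277 × 10^10.
SE(Ŷ) = √(5.1010277 × 10^10) = 225850.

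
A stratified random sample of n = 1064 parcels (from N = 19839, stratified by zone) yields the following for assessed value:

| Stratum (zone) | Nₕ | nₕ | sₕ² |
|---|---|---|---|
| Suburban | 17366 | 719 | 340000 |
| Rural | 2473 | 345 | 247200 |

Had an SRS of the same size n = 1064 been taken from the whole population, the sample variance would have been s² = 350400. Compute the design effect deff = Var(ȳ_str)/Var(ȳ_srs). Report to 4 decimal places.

1.1452

Var(ȳ_str) = Σ Wₕ²(1−fₕ)sₕ²/nₕ with Wₕ = Nₕ/19839:
  Suburban: (17366/19839)²·(1−719/17366)·340000/719 = 347.33316
  Rural: (2473/19839)²·(1−345/2473)·247200/345 = 9.5804422
  → Var(ȳ_str) = 356.9136.
Var(ȳ_srs) = (1 − 1064/19839)·350400/1064 = 311.66113.
deff = 356.9136 / 311.66113 = 1.1452.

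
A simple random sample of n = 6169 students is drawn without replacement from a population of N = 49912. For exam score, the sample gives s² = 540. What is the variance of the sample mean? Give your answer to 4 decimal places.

0.0767

Under SRS without replacement, Var(ȳ) = (1 − f)·s²/n with f = n/N = 6169/49912 = 0.12359753.
Var(ȳ) = (1 − 0.12359753)·540/6169 = 0.87640247·0.087534446 = 0.076715405.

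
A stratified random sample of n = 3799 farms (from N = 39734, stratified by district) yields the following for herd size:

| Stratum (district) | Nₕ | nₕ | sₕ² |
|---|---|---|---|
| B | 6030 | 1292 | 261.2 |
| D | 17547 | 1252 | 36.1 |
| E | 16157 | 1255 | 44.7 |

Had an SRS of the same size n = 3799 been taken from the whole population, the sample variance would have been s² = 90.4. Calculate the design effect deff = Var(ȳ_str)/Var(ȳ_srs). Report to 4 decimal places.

Var(ȳ_str) = Σ Wₕ²(1−fₕ)sₕ²/nₕ with Wₕ = Nₕ/39734:
  B: (6030/39734)²·(1−1292/6030)·261.2/1292 = 0.0036584612
  D: (17547/39734)²·(1−1252/17547)·36.1/1252 = 0.005221984
  E: (16157/39734)²·(1−1255/16157)·44.7/1255 = 0.0054318092
  → Var(ȳ_str) = 0.014312254.
Var(ȳ_srs) = (1 − 3799/39734)·90.4/3799 = 0.021520606.
deff = 0.014312254 / 0.021520606 = 0.6650.

0.6650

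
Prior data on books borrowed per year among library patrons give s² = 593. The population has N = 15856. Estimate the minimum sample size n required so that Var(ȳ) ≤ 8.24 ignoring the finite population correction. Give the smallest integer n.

72

Without fpc, n₀ = s²/D = 593/8.24 = 71.9660.
Rounding up, n = 72.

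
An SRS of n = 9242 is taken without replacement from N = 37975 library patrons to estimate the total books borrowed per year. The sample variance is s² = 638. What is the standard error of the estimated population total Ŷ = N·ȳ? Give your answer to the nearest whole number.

Var(Ŷ) = N²·Var(ȳ) = N²·(1 − n/N)·s²/n.
f = 9242/37975 = 0.24337064; Var(ȳ) = 0.75662936·638/9242 = 0.05223215.
Var(Ŷ) = 37975² · 0.05223215 = 7.5324016 × 10^7.
SE(Ŷ) = √(7.5324016 × 10^7) = 8679.

8679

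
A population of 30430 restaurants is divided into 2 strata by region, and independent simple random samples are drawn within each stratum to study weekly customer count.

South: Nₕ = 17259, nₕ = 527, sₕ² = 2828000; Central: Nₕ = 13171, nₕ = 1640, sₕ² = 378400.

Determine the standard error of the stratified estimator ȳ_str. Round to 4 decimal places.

41.3685

Var(ȳ_str) = Σₕ Wₕ²(1 − fₕ)sₕ²/nₕ with Wₕ = Nₕ/N, N = 30430.
South: Wₕ = 0.56717056; term = 0.56717056²·(1 − 0.03053479)·2828000/527 = 1673.5102.
Central: Wₕ = 0.43282944; term = 0.43282944²·(1 − 0.12451598)·378400/1640 = 37.843308.
Sum = 1711.3535.
SE = √(1711.3535) = 41.3685.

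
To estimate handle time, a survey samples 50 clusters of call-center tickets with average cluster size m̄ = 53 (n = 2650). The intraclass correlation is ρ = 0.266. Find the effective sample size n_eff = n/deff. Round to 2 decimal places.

deff = 1 + (53 − 1)·0.266 = 1 + 13.832 = 14.832.
n_eff = 2650 / 14.832 = 178.67.

178.67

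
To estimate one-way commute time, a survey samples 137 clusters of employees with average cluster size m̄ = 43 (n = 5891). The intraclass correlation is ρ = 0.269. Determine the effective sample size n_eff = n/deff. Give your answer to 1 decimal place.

479.0

deff = 1 + (43 − 1)·0.269 = 1 + 11.298 = 12.298.
n_eff = 5891 / 12.298 = 479.0.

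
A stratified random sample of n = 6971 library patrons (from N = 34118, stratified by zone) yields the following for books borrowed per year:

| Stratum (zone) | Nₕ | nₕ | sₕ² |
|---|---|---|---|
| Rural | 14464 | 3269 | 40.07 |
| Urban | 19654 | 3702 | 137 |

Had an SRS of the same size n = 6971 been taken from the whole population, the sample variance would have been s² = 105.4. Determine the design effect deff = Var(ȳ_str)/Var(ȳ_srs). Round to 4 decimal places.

Var(ȳ_str) = Σ Wₕ²(1−fₕ)sₕ²/nₕ with Wₕ = Nₕ/34118:
  Rural: (14464/34118)²·(1−3269/14464)·40.07/3269 = 0.0017050998
  Urban: (19654/34118)²·(1−3702/19654)·137/3702 = 0.0099674282
  → Var(ȳ_str) = 0.011672528.
Var(ȳ_srs) = (1 − 6971/34118)·105.4/6971 = 0.012030504.
deff = 0.011672528 / 0.012030504 = 0.9702.

0.9702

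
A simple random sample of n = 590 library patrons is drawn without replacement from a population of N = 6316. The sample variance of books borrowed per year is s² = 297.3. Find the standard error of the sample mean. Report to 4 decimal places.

Under SRS without replacement, Var(ȳ) = (1 − f)·s²/n with f = n/N = 590/6316 = 0.09341355.
Var(ȳ) = (1 − 0.09341355)·297.3/590 = 0.90658645·0.50389831 = 0.45682737.
SE(ȳ) = √(0.45682737) = 0.6759.

0.6759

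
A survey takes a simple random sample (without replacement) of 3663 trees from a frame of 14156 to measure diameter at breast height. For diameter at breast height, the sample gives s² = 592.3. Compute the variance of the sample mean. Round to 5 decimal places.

0.11986

Under SRS without replacement, Var(ȳ) = (1 − f)·s²/n with f = n/N = 3663/14156 = 0.25875954.
Var(ȳ) = (1 − 0.25875954)·592.3/3663 = 0.74124046·0.16169806 = 0.11985715.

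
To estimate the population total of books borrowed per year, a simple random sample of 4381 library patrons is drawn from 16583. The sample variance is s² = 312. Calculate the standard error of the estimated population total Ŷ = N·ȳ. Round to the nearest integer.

Var(Ŷ) = N²·Var(ȳ) = N²·(1 − n/N)·s²/n.
f = 4381/16583 = 0.26418621; Var(ȳ) = 0.73581379·312/4381 = 0.052402169.
Var(Ŷ) = 16583² · 0.052402169 = 1.4410381 × 10^7.
SE(Ŷ) = √(1.4410381 × 10^7) = 3796.

3796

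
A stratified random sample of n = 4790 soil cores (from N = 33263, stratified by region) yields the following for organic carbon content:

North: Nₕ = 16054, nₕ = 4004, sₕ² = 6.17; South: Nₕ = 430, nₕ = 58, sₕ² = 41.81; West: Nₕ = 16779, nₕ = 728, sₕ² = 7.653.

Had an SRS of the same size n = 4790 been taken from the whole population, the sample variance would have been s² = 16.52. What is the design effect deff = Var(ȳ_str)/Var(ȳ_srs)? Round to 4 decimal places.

0.9933

Var(ȳ_str) = Σ Wₕ²(1−fₕ)sₕ²/nₕ with Wₕ = Nₕ/33263:
  North: (16054/33263)²·(1−4004/16054)·6.17/4004 = 2.6942542 × 10^-4
  South: (430/33263)²·(1−58/430)·41.81/58 = 1.0421752 × 10^-4
  West: (16779/33263)²·(1−728/16779)·7.653/728 = 0.002558855
  → Var(ȳ_str) = 0.0029324979.
Var(ȳ_srs) = (1 − 4790/33263)·16.52/4790 = 0.0029522038.
deff = 0.0029324979 / 0.0029522038 = 0.9933.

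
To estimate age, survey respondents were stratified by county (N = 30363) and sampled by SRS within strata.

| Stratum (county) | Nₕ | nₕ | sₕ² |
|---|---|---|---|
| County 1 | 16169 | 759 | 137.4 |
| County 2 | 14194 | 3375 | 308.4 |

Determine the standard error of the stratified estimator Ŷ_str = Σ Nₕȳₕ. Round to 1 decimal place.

7690.1

Var(Ŷ_str) = Σₕ Nₕ²(1 − fₕ)sₕ²/nₕ.
County 1: 16169²·(1 − 759/16169)·137.4/759 = 4.510563 × 10^7.
County 2: 14194²·(1 − 3375/14194)·308.4/3375 = 1.4032418 × 10^7.
Sum = 5.9138048 × 10^7.
SE = √(5.9138048 × 10^7) = 7690.1.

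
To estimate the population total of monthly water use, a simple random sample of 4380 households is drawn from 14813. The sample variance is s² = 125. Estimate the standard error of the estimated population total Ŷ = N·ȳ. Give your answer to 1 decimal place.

2100.1

Var(Ŷ) = N²·Var(ȳ) = N²·(1 − n/N)·s²/n.
f = 4380/14813 = 0.29568622; Var(ȳ) = 0.70431378·125/4380 = 0.020100279.
Var(Ŷ) = 14813² · 0.020100279 = 4.4105031 × 10^6.
SE(Ŷ) = √(4.4105031 × 10^6) = 2100.1.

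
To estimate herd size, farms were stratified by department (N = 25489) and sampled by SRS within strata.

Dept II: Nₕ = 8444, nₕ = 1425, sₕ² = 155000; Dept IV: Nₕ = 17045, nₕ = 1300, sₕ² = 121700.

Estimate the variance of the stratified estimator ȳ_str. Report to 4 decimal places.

Var(ȳ_str) = Σₕ Wₕ²(1 − fₕ)sₕ²/nₕ with Wₕ = Nₕ/N, N = 25489.
Dept II: Wₕ = 0.33128016; term = 0.33128016²·(1 − 0.16875888)·155000/1425 = 9.9228107.
Dept IV: Wₕ = 0.66871984; term = 0.66871984²·(1 − 0.07626870)·121700/1300 = 38.670635.
Sum = 48.593446.

48.5934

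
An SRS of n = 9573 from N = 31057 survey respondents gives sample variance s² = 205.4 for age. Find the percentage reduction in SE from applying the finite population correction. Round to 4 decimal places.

16.8279

f = n/N = 9573/31057 = 0.30823969.
SE_no-fpc = √(s²/n) = 0.14647928; SE_fpc = √((1−f)s²/n) = 0.12182993.
Ratio = √(1−f) = 0.83172129. Reduction = 100·(1 − 0.83172129) = 16.8279%.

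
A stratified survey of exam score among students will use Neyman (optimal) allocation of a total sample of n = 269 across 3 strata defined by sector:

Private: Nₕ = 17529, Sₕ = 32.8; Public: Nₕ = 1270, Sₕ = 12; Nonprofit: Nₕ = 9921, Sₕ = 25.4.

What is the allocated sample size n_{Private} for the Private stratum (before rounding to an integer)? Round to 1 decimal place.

Neyman allocation: nₕ = n·NₕSₕ / Σⱼ NⱼSⱼ.
Σ NⱼSⱼ = 17529·32.8 + 1270·12 + 9921·25.4 = 842184.6.
n_{Private} = 269·17529·32.8 / 842184.6 = 183.6.

183.6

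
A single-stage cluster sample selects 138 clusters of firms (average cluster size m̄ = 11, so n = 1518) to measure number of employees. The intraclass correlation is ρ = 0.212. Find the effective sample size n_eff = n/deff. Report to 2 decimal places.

deff = 1 + (11 − 1)·0.212 = 1 + 2.12 = 3.12.
n_eff = 1518 / 3.12 = 486.54.

486.54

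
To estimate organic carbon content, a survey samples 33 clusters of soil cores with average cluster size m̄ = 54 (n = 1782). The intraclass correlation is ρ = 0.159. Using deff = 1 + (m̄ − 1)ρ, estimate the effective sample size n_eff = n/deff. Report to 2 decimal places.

deff = 1 + (54 − 1)·0.159 = 1 + 8.427 = 9.427.
n_eff = 1782 / 9.427 = 189.03.

189.03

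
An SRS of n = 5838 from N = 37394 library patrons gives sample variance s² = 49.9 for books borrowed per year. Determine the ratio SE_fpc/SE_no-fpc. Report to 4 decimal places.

f = n/N = 5838/37394 = 0.15612130.
SE_no-fpc = √(s²/n) = 0.092452408; SE_fpc = √((1−f)s²/n) = 0.084929436.
Ratio = √(1−f) = 0.91862870.

0.9186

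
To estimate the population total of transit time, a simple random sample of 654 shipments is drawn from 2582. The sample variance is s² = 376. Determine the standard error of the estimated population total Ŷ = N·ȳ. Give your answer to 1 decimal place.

1691.8

Var(Ŷ) = N²·Var(ȳ) = N²·(1 − n/N)·s²/n.
f = 654/2582 = 0.25329202; Var(ȳ) = 0.74670798·376/654 = 0.4293.
Var(Ŷ) = 2582² · 0.4293 = 2.8620246 × 10^6.
SE(Ŷ) = √(2.8620246 × 10^6) = 1691.8.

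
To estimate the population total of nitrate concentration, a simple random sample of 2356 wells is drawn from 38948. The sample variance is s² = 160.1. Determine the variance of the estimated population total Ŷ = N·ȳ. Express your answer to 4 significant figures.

9.685 × 10^7

Var(Ŷ) = N²·Var(ȳ) = N²·(1 − n/N)·s²/n.
f = 2356/38948 = 0.06049091; Var(ȳ) = 0.93950909·160.1/2356 = 0.063843551.
Var(Ŷ) = 38948² · 0.063843551 = 9.6847264 × 10^7.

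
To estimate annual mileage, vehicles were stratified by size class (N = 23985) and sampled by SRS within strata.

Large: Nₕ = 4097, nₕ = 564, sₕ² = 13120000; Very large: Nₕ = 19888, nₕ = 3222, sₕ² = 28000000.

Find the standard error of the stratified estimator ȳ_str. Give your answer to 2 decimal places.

Var(ȳ_str) = Σₕ Wₕ²(1 − fₕ)sₕ²/nₕ with Wₕ = Nₕ/N, N = 23985.
Large: Wₕ = 0.17081509; term = 0.17081509²·(1 − 0.13766170)·13120000/564 = 585.30858.
Very large: Wₕ = 0.82918491; term = 0.82918491²·(1 − 0.16200724)·28000000/3222 = 5006.9763.
Sum = 5592.2849.
SE = √(5592.2849) = 74.78.

74.78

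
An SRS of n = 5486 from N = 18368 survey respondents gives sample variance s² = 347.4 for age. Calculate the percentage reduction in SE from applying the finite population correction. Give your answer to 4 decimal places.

16.2546

f = n/N = 5486/18368 = 0.29867160.
SE_no-fpc = √(s²/n) = 0.25164425; SE_fpc = √((1−f)s²/n) = 0.21074036.
Ratio = √(1−f) = 0.83745352. Reduction = 100·(1 − 0.83745352) = 16.2546%.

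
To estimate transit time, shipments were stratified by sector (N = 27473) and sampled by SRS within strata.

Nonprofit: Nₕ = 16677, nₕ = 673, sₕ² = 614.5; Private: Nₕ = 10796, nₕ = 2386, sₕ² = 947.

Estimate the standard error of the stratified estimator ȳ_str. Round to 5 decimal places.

0.60879

Var(ȳ_str) = Σₕ Wₕ²(1 − fₕ)sₕ²/nₕ with Wₕ = Nₕ/N, N = 27473.
Nonprofit: Wₕ = 0.60703236; term = 0.60703236²·(1 − 0.04035498)·614.5/673 = 0.32287998.
Private: Wₕ = 0.39296764; term = 0.39296764²·(1 − 0.22100778)·947/2386 = 0.047744818.
Sum = 0.3706248.
SE = √(0.3706248) = 0.60879.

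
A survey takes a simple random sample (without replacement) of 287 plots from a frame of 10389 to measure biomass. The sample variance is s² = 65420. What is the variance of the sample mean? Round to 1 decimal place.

221.6

Under SRS without replacement, Var(ȳ) = (1 − f)·s²/n with f = n/N = 287/10389 = 0.02762537.
Var(ȳ) = (1 − 0.02762537)·65420/287 = 0.97237463·227.94425 = 221.64721.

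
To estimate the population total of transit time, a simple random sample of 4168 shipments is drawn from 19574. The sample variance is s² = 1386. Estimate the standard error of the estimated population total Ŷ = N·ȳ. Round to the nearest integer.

Var(Ŷ) = N²·Var(ȳ) = N²·(1 − n/N)·s²/n.
f = 4168/19574 = 0.21293553; Var(ȳ) = 0.78706447·1386/4168 = 0.26172537.
Var(Ŷ) = 19574² · 0.26172537 = 1.0027784 × 10^8.
SE(Ŷ) = √(1.0027784 × 10^8) = 10014.

10014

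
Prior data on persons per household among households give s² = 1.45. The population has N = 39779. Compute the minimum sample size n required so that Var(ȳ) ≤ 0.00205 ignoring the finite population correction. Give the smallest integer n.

Without fpc, n₀ = s²/D = 1.45/0.00205 = 707.3171.
Rounding up, n = 708.

708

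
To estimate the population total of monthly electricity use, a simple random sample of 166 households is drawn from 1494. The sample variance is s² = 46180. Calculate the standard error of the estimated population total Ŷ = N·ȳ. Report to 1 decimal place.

23493.5

Var(Ŷ) = N²·Var(ȳ) = N²·(1 − n/N)·s²/n.
f = 166/1494 = 0.11111111; Var(ȳ) = 0.88888889·46180/166 = 247.28246.
Var(Ŷ) = 1494² · 247.28246 = 5.5194335 × 10^8.
SE(Ŷ) = √(5.5194335 × 10^8) = 23493.5.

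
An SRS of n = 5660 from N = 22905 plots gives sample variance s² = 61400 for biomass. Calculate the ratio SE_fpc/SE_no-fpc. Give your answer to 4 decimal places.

0.8677

f = n/N = 5660/22905 = 0.24710762.
SE_no-fpc = √(s²/n) = 3.2936388; SE_fpc = √((1−f)s²/n) = 2.8578697.
Ratio = √(1−f) = 0.86769371.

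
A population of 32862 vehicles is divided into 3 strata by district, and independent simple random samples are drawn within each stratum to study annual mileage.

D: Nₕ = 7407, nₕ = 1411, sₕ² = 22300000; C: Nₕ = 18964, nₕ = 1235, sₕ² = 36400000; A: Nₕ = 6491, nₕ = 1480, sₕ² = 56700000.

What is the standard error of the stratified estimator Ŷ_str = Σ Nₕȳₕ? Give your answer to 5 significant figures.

Var(Ŷ_str) = Σₕ Nₕ²(1 − fₕ)sₕ²/nₕ.
D: 7407²·(1 − 1411/7407)·22300000/1411 = 7.0191063 × 10^11.
C: 18964²·(1 − 1235/18964)·36400000/1235 = 9.9094286 × 10^12.
A: 6491²·(1 − 1480/6491)·56700000/1480 = 1.2461128 × 10^12.
Sum = 1.1857452 × 10^13.
SE = √(1.1857452 × 10^13) = 3.4435 × 10^6.

3.4435 × 10^6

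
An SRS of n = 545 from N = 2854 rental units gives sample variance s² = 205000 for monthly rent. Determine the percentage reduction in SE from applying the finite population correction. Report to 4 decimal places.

10.0534

f = n/N = 545/2854 = 0.19096006.
SE_no-fpc = √(s²/n) = 19.394504; SE_fpc = √((1−f)s²/n) = 17.444706.
Ratio = √(1−f) = 0.89946648. Reduction = 100·(1 − 0.89946648) = 10.0534%.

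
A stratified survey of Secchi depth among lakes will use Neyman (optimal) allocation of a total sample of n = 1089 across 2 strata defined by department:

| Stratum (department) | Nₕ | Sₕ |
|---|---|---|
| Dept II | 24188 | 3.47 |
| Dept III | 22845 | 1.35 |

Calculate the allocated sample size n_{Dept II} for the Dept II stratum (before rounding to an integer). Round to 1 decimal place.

796.4

Neyman allocation: nₕ = n·NₕSₕ / Σⱼ NⱼSⱼ.
Σ NⱼSⱼ = 24188·3.47 + 22845·1.35 = 114773.11.
n_{Dept II} = 1089·24188·3.47 / 114773.11 = 796.4.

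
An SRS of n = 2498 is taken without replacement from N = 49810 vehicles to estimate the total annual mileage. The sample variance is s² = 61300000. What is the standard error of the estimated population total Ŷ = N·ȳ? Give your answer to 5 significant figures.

Var(Ŷ) = N²·Var(ȳ) = N²·(1 − n/N)·s²/n.
f = 2498/49810 = 0.05015057; Var(ȳ) = 0.94984943·61300000/2498 = 23308.955.
Var(Ŷ) = 49810² · 23308.955 = 5.7830359 × 10^13.
SE(Ŷ) = √(5.7830359 × 10^13) = 7.6046 × 10^6.

7.6046 × 10^6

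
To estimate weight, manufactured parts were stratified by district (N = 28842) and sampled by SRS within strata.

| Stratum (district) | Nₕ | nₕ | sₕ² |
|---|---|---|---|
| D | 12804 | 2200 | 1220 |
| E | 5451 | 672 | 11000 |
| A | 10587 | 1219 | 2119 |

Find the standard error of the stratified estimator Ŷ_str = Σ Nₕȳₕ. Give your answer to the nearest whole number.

Var(Ŷ_str) = Σₕ Nₕ²(1 − fₕ)sₕ²/nₕ.
D: 12804²·(1 − 2200/12804)·1220/2200 = 7.5292642 × 10^7.
E: 5451²·(1 − 672/5451)·11000/672 = 4.2641908 × 10^8.
A: 10587²·(1 − 1219/10587)·2119/1219 = 1.7240388 × 10^8.
Sum = 6.741156 × 10^8.
SE = √(6.741156 × 10^8) = 25964.

25964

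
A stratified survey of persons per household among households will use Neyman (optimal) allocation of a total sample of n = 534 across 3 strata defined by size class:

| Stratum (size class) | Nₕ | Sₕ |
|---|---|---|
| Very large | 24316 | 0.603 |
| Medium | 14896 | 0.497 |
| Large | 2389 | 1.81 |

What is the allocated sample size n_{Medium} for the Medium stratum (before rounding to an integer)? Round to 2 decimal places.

149.81

Neyman allocation: nₕ = n·NₕSₕ / Σⱼ NⱼSⱼ.
Σ NⱼSⱼ = 24316·0.603 + 14896·0.497 + 2389·1.81 = 26389.95.
n_{Medium} = 534·14896·0.497 / 26389.95 = 149.81.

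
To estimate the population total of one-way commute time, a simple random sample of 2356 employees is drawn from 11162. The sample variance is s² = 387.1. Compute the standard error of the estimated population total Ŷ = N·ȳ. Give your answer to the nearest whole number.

Var(Ŷ) = N²·Var(ȳ) = N²·(1 − n/N)·s²/n.
f = 2356/11162 = 0.21107328; Var(ȳ) = 0.78892672·387.1/2356 = 0.12962374.
Var(Ŷ) = 11162² · 0.12962374 = 1.6149853 × 10^7.
SE(Ŷ) = √(1.6149853 × 10^7) = 4019.

4019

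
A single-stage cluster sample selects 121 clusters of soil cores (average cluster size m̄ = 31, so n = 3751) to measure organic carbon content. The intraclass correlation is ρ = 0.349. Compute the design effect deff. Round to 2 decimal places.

deff = 1 + (31 − 1)·0.349 = 1 + 10.47 = 11.47.

11.47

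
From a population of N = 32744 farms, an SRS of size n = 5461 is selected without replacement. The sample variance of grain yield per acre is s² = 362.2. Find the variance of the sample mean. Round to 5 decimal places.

Under SRS without replacement, Var(ȳ) = (1 − f)·s²/n with f = n/N = 5461/32744 = 0.16677865.
Var(ȳ) = (1 − 0.16677865)·362.2/5461 = 0.83322135·0.066324849 = 0.05526328.

0.05526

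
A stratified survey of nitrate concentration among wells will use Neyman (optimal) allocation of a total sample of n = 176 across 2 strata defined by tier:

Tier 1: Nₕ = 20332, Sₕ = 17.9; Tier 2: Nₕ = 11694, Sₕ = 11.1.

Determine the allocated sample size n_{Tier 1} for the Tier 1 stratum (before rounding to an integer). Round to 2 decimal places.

Neyman allocation: nₕ = n·NₕSₕ / Σⱼ NⱼSⱼ.
Σ NⱼSⱼ = 20332·17.9 + 11694·11.1 = 493746.2.
n_{Tier 1} = 176·20332·17.9 / 493746.2 = 129.73.

129.73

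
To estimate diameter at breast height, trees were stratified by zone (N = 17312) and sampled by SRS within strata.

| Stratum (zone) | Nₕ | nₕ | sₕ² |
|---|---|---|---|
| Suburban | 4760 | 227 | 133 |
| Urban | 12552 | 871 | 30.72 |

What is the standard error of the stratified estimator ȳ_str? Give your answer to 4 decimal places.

Var(ȳ_str) = Σₕ Wₕ²(1 − fₕ)sₕ²/nₕ with Wₕ = Nₕ/N, N = 17312.
Suburban: Wₕ = 0.27495379; term = 0.27495379²·(1 − 0.04768908)·133/227 = 0.042181689.
Urban: Wₕ = 0.72504621; term = 0.72504621²·(1 − 0.06939133)·30.72/871 = 0.017254466.
Sum = 0.059436155.
SE = √(0.059436155) = 0.2438.

0.2438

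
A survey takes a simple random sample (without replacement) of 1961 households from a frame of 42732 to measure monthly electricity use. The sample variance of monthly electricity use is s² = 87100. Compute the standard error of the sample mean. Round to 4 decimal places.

Under SRS without replacement, Var(ȳ) = (1 − f)·s²/n with f = n/N = 1961/42732 = 0.04589067.
Var(ȳ) = (1 − 0.04589067)·87100/1961 = 0.95410933·44.416114 = 42.377829.
SE(ȳ) = √(42.377829) = 6.5098.

6.5098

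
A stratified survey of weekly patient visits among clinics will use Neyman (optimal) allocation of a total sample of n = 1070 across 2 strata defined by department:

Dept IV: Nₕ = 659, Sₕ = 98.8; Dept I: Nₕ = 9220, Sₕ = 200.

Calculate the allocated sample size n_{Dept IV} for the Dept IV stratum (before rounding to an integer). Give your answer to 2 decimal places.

Neyman allocation: nₕ = n·NₕSₕ / Σⱼ NⱼSⱼ.
Σ NⱼSⱼ = 659·98.8 + 9220·200 = 1.9091092 × 10^6.
n_{Dept IV} = 1070·659·98.8 / (1.9091092 × 10^6) = 36.49.

36.49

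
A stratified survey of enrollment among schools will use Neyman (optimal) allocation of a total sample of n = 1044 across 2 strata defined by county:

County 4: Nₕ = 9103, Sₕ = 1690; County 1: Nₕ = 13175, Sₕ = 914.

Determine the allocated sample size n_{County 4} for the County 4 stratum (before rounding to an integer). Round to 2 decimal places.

585.61

Neyman allocation: nₕ = n·NₕSₕ / Σⱼ NⱼSⱼ.
Σ NⱼSⱼ = 9103·1690 + 13175·914 = 2.742602 × 10^7.
n_{County 4} = 1044·9103·1690 / (2.742602 × 10^7) = 585.61.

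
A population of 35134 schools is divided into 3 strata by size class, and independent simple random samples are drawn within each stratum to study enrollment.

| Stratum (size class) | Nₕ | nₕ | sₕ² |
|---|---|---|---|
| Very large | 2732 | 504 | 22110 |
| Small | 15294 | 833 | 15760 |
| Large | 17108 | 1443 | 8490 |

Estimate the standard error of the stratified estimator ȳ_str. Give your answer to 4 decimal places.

Var(ȳ_str) = Σₕ Wₕ²(1 − fₕ)sₕ²/nₕ with Wₕ = Nₕ/N, N = 35134.
Very large: Wₕ = 0.07775944; term = 0.07775944²·(1 − 0.18448023)·22110/504 = 0.21632111.
Small: Wₕ = 0.43530483; term = 0.43530483²·(1 − 0.05446580)·15760/833 = 3.3898106.
Large: Wₕ = 0.48693573; term = 0.48693573²·(1 − 0.08434650)·8490/1443 = 1.2773673.
Sum = 4.883499.
SE = √(4.883499) = 2.2099.

2.2099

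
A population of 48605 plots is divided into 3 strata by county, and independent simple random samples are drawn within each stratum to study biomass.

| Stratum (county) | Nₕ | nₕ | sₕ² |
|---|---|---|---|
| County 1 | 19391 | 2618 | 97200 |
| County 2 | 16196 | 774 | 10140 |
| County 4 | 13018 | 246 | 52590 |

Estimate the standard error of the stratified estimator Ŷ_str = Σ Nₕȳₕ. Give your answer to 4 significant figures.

Var(Ŷ_str) = Σₕ Nₕ²(1 − fₕ)sₕ²/nₕ.
County 1: 19391²·(1 − 2618/19391)·97200/2618 = 1.2075568 × 10^10.
County 2: 16196²·(1 − 774/16196)·10140/774 = 3.2722424 × 10^9.
County 4: 13018²·(1 − 246/13018)·52590/246 = 3.5544404 × 10^10.
Sum = 5.0892214 × 10^10.
SE = √(5.0892214 × 10^10) = 225600.

225600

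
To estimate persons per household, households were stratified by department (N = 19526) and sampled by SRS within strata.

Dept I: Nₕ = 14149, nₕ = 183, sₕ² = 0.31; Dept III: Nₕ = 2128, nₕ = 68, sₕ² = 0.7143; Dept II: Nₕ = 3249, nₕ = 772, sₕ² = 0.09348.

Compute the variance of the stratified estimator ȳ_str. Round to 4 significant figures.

Var(ȳ_str) = Σₕ Wₕ²(1 − fₕ)sₕ²/nₕ with Wₕ = Nₕ/N, N = 19526.
Dept I: Wₕ = 0.72462358; term = 0.72462358²·(1 − 0.01293378)·0.31/183 = 8.7797433 × 10^-4.
Dept III: Wₕ = 0.10898289; term = 0.10898289²·(1 − 0.03195489)·0.7143/68 = 1.2077694 × 10^-4.
Dept II: Wₕ = 0.16639353; term = 0.16639353²·(1 − 0.23761157)·0.09348/772 = 2.5559394 × 10^-6.
Sum = 0.0010013072.

0.001001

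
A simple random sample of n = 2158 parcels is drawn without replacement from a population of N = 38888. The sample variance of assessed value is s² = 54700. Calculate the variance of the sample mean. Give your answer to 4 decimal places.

23.9409

Under SRS without replacement, Var(ȳ) = (1 − f)·s²/n with f = n/N = 2158/38888 = 0.05549270.
Var(ȳ) = (1 − 0.05549270)·54700/2158 = 0.94450730·25.347544 = 23.94094.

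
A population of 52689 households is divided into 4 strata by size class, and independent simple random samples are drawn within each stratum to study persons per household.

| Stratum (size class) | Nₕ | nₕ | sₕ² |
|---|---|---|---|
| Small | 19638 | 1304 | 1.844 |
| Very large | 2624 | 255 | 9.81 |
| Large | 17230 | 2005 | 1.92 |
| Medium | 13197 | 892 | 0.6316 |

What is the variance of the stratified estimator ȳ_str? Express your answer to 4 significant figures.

Var(ȳ_str) = Σₕ Wₕ²(1 − fₕ)sₕ²/nₕ with Wₕ = Nₕ/N, N = 52689.
Small: Wₕ = 0.37271537; term = 0.37271537²·(1 − 0.06640187)·1.844/1304 = 1.8339939 × 10^-4.
Very large: Wₕ = 0.04980167; term = 0.04980167²·(1 − 0.09717988)·9.81/255 = 8.6142566 × 10^-5.
Large: Wₕ = 0.32701323; term = 0.32701323²·(1 − 0.11636680)·1.92/2005 = 9.0487694 × 10^-5.
Medium: Wₕ = 0.25046974; term = 0.25046974²·(1 − 0.06759112)·0.6316/892 = 4.1418483 × 10^-5.
Sum = 4.0144813 × 10^-4.

4.014 × 10^-4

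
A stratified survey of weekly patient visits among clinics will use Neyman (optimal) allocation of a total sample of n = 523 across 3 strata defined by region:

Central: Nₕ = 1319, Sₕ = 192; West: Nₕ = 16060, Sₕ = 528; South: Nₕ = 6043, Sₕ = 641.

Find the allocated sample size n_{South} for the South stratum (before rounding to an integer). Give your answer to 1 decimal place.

Neyman allocation: nₕ = n·NₕSₕ / Σⱼ NⱼSⱼ.
Σ NⱼSⱼ = 1319·192 + 16060·528 + 6043·641 = 1.2606491 × 10^7.
n_{South} = 523·6043·641 / (1.2606491 × 10^7) = 160.7.

160.7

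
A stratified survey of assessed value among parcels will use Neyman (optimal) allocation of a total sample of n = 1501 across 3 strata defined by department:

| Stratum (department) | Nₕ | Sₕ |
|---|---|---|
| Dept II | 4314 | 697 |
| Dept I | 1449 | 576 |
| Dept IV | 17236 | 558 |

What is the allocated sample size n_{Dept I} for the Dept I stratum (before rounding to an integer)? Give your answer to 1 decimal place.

Neyman allocation: nₕ = n·NₕSₕ / Σⱼ NⱼSⱼ.
Σ NⱼSⱼ = 4314·697 + 1449·576 + 17236·558 = 1.345917 × 10^7.
n_{Dept I} = 1501·1449·576 / (1.345917 × 10^7) = 93.1.

93.1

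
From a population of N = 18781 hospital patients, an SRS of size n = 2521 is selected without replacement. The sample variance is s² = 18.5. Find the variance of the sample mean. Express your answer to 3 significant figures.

0.00635

Under SRS without replacement, Var(ȳ) = (1 − f)·s²/n with f = n/N = 2521/18781 = 0.13423140.
Var(ȳ) = (1 − 0.13423140)·18.5/2521 = 0.86576860·0.0073383578 = 0.0063533197.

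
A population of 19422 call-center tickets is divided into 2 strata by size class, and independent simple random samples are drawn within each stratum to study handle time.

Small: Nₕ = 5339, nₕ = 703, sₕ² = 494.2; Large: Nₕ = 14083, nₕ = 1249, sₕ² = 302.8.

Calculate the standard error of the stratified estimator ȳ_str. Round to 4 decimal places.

Var(ȳ_str) = Σₕ Wₕ²(1 − fₕ)sₕ²/nₕ with Wₕ = Nₕ/N, N = 19422.
Small: Wₕ = 0.27489445; term = 0.27489445²·(1 − 0.13167260)·494.2/703 = 0.046127813.
Large: Wₕ = 0.72510555; term = 0.72510555²·(1 − 0.08868849)·302.8/1249 = 0.11616164.
Sum = 0.16228945.
SE = √(0.16228945) = 0.4029.

0.4029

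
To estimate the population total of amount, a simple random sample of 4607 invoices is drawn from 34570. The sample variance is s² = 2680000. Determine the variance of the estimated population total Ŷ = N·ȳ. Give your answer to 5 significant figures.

Var(Ŷ) = N²·Var(ȳ) = N²·(1 − n/N)·s²/n.
f = 4607/34570 = 0.13326584; Var(ȳ) = 0.86673416·2680000/4607 = 504.1996.
Var(Ŷ) = 34570² · 504.1996 = 6.0256133 × 10^11.

6.0256 × 10^11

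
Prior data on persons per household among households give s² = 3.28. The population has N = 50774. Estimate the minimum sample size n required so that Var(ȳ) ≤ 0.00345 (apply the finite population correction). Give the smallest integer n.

934

Without fpc, n₀ = s²/D = 3.28/0.00345 = 950.7246.
With fpc, (1 − n/N)·s²/n ≤ D requires n ≥ n₀/(1 + n₀/N) = 950.7246/(1 + 950.7246/50774) = 933.2498.
Rounding up, n = 934.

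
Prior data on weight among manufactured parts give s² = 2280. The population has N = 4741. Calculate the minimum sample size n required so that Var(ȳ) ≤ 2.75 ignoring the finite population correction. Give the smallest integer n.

Without fpc, n₀ = s²/D = 2280/2.75 = 829.0909.
Rounding up, n = 830.

830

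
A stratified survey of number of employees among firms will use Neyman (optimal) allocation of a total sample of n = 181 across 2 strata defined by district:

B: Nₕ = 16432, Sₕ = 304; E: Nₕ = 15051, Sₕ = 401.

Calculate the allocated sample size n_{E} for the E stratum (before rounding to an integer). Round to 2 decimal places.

Neyman allocation: nₕ = n·NₕSₕ / Σⱼ NⱼSⱼ.
Σ NⱼSⱼ = 16432·304 + 15051·401 = 1.1030779 × 10^7.
n_{E} = 181·15051·401 / (1.1030779 × 10^7) = 99.03.

99.03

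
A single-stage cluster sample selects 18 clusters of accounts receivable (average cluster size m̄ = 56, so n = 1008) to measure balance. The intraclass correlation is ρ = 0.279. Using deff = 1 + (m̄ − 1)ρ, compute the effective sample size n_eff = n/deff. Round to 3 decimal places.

61.670

deff = 1 + (56 − 1)·0.279 = 1 + 15.345 = 16.345.
n_eff = 1008 / 16.345 = 61.670.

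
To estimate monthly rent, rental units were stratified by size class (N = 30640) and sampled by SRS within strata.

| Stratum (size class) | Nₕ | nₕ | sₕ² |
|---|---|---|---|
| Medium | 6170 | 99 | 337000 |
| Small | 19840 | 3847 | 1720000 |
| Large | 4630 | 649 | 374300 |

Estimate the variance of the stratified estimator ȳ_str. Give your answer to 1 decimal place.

Var(ȳ_str) = Σₕ Wₕ²(1 − fₕ)sₕ²/nₕ with Wₕ = Nₕ/N, N = 30640.
Medium: Wₕ = 0.20137076; term = 0.20137076²·(1 − 0.01604538)·337000/99 = 135.81964.
Small: Wₕ = 0.64751958; term = 0.64751958²·(1 − 0.19390121)·1720000/3847 = 151.11248.
Large: Wₕ = 0.15110966; term = 0.15110966²·(1 − 0.14017279)·374300/649 = 11.323242.
Sum = 298.25536.

298.3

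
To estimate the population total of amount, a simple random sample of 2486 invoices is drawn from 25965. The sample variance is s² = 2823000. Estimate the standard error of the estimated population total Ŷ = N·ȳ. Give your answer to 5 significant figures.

Var(Ŷ) = N²·Var(ȳ) = N²·(1 − n/N)·s²/n.
f = 2486/25965 = 0.09574427; Var(ȳ) = 0.90425573·2823000/2486 = 1026.8358.
Var(Ŷ) = 25965² · 1026.8358 = 6.9227342 × 10^11.
SE(Ŷ) = √(6.9227342 × 10^11) = 832030.

832030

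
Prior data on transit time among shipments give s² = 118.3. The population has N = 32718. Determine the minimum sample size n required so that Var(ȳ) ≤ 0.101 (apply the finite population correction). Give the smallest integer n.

Without fpc, n₀ = s²/D = 118.3/0.101 = 1171.2871.
With fpc, (1 − n/N)·s²/n ≤ D requires n ≥ n₀/(1 + n₀/N) = 1171.2871/(1 + 1171.2871/32718) = 1130.8049.
Rounding up, n = 1131.

1131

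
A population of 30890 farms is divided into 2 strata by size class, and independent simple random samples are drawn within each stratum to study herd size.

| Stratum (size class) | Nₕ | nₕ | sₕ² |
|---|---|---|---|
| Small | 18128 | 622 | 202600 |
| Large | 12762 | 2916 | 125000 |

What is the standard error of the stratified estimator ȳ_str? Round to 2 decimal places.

Var(ȳ_str) = Σₕ Wₕ²(1 − fₕ)sₕ²/nₕ with Wₕ = Nₕ/N, N = 30890.
Small: Wₕ = 0.58685659; term = 0.58685659²·(1 − 0.03431156)·202600/622 = 108.33033.
Large: Wₕ = 0.41314341; term = 0.41314341²·(1 − 0.22849083)·125000/2916 = 5.6450169.
Sum = 113.97535.
SE = √(113.97535) = 10.68.

10.68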